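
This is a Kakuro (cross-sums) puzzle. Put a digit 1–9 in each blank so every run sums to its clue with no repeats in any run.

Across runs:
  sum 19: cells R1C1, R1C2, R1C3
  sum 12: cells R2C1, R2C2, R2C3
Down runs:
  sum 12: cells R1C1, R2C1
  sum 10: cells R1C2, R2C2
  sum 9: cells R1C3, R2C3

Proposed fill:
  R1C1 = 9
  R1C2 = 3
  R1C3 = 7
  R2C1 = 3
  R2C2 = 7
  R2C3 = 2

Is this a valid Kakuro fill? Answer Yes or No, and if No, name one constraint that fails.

Yes

Across: 9+3+7=19; 3+7+2=12. Down: 9+3=12; 3+7=10; 7+2=9. No digit repeats within any run.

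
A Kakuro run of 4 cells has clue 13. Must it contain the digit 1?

Yes

Every partition of 13 into 4 distinct digits includes 1: {1,2,3,7}, {1,2,4,6}, {1,3,4,5}.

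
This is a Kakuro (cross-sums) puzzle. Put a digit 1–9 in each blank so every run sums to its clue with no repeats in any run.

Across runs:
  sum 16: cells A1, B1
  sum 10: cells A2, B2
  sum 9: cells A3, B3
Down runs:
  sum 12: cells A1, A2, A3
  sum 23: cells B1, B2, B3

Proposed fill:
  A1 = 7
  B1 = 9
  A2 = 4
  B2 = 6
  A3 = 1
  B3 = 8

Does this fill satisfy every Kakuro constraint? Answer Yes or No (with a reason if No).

Yes

Across: 7+9=16; 4+6=10; 1+8=9. Down: 7+4+1=12; 9+6+8=23. No digit repeats within any run.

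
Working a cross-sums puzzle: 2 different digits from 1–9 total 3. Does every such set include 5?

No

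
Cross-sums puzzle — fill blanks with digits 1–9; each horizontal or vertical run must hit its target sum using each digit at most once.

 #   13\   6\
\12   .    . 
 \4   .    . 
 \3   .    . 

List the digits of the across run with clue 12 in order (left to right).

9, 3

4 in 2 cells must be {1,3}; 3 in 2 cells must be {1,2}; 6 in 3 cells must be {1,2,3}.
The 12 across and the 6 down share only 3, so R1C2 = 3.
Given what's placed, R2C2 must be 1 to fit the 4 across and 6 down.
R3C2 = 6 − 4 = 2 completes the 6 down.
R1C1 = 12 − 3 = 9 completes the 12 across.
R2C1 = 4 − 1 = 3 completes the 4 across.
R3C1 = 3 − 2 = 1 completes the 3 across.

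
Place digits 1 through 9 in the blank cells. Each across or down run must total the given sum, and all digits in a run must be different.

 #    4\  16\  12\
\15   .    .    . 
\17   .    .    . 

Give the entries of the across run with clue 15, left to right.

3 7 5

4 in 2 cells must be {1,3}; 16 in 2 cells must be {7,9}.
Nothing is forced directly, so branch on R1C1, whose candidates are 1 or 3. If R1C1 = 1: that forces R1C2 = 9, R1C3 = 5, R2C1 = 3, after which R2C2 would have to be in {5,6,8,9} for the 17 across but in {7} for the 16 down — contradiction. So R1C1 = 3.
Given what's placed, R1C2 must be 7 to fit the 15 across and 16 down.
R1C3 = 15 − 10 = 5 completes the 15 across.
R2C1 = 4 − 3 = 1 completes the 4 down.
R2C2 = 16 − 7 = 9 completes the 16 down.
R2C3 = 17 − 10 = 7 completes the 17 across.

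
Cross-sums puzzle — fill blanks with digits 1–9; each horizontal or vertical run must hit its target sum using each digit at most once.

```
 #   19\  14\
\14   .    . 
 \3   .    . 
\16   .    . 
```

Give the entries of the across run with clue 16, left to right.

3 in 2 cells must be {1,2}; 16 in 2 cells must be {7,9}.
The 3 across and the 19 down share only 2, so R2C1 = 2.
R2C2 = 3 − 2 = 1 completes the 3 across.
Given what's placed, R3C1 must be 9 to fit the 16 across and 19 down.
R3C2 = 16 − 9 = 7 completes the 16 across.
R1C1 = 19 − 11 = 8 completes the 19 down.
R1C2 = 14 − 8 = 6 completes the 14 across.

9 7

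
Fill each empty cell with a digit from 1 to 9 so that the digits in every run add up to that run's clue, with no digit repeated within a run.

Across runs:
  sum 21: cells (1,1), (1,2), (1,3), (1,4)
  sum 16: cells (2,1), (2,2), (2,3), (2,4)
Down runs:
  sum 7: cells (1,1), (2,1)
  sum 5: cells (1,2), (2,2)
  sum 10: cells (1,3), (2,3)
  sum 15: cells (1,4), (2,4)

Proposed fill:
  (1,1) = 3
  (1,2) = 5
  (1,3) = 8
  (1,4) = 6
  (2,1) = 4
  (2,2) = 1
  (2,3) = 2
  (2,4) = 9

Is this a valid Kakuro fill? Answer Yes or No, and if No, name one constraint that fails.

No — the across run (1,1)–(1,4) sums to 22, not 21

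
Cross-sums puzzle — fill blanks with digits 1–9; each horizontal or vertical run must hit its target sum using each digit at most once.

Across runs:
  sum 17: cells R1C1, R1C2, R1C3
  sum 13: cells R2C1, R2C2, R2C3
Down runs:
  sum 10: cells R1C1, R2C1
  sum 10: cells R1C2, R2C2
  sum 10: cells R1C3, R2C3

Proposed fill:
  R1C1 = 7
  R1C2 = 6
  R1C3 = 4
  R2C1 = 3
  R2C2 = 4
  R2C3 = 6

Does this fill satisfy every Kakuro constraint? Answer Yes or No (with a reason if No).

Yes

Across: 7+6+4=17; 3+4+6=13. Down: 7+3=10; 6+4=10; 4+6=10. No digit repeats within any run.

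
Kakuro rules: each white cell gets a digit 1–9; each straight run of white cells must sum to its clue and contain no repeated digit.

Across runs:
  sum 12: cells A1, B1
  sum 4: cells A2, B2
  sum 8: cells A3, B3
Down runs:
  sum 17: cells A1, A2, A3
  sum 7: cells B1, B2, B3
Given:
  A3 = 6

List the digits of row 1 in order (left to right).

8, 4

4 in 2 cells must be {1,3}; 7 in 3 cells must be {1,2,4}.
B1 = 4: only digit in both the 12-across and 7-down candidate sets.
A2 = 3: the only remaining digit allowed by both the 4 across and the 17 down.
B2 = 4 − 3 = 1 completes the 4 across.
B3 = 8 − 6 = 2 completes the 8 across.
A1 = 12 − 4 = 8 completes the 12 across.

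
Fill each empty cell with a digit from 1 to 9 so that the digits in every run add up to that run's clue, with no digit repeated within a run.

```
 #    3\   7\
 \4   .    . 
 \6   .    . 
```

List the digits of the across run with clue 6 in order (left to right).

4 in 2 cells must be {1,3}; 3 in 2 cells must be {1,2}.
The 4 across and the 3 down share only 1, so R1C1 = 1.
R1C2 = 4 − 1 = 3 completes the 4 across.
R2C1 = 3 − 1 = 2 completes the 3 down.
R2C2 = 6 − 2 = 4 completes the 6 across.

2 4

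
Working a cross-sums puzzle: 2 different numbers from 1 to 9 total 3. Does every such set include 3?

No

The only way to make 3 from 2 distinct digits is {1,2}, which does not contain 3.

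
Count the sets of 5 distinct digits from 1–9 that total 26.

5 distinct digits from 1–9 sum between 15 and 35.

11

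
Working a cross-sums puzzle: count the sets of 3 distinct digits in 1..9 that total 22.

3 distinct digits from 1–9 sum between 6 and 24.
Enumerating: {5,8,9}, {6,7,9}.

2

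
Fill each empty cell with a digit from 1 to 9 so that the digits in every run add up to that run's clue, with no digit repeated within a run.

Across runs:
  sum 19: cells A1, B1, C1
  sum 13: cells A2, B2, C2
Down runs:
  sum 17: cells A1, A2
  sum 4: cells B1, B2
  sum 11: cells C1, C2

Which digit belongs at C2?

4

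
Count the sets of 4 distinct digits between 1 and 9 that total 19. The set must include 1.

4 distinct digits from 1–9 sum between 10 and 30.
Keeping only sets containing 1.
Enumerating: {1,2,7,9}, {1,3,6,9}, {1,3,7,8}, {1,4,5,9}, {1,4,6,8}, {1,5,6,7}.

6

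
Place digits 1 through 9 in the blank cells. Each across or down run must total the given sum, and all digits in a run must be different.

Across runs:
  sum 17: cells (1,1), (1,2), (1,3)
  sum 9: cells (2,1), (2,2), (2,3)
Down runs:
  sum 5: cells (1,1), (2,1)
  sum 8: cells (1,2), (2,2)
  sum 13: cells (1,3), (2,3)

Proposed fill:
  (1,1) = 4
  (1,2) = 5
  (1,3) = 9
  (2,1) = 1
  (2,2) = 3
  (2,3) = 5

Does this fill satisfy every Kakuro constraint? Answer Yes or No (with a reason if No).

No — the down run (1,3)–(2,3) sums to 14, not 13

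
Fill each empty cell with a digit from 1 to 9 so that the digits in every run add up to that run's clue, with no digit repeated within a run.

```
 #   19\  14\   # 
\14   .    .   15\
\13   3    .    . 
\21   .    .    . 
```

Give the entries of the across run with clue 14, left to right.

R1C1 = 9: the only remaining digit allowed by both the 14 across and the 19 down.
R1C2 = 14 − 9 = 5 completes the 14 across.
R3C1 = 19 − 12 = 7 completes the 19 down.
Nothing is forced directly, so branch on R3C2, whose candidates are 6 or 8. If R3C2 = 6: then R2C2 would have to be in {1,2,4,6,8,9} for the 13 across but in {3} for the 14 down — contradiction. So R3C2 = 8.
R2C2 = 14 − 13 = 1 completes the 14 down.
R2C3 = 13 − 4 = 9 completes the 13 across.
R3C3 = 21 − 15 = 6 completes the 21 across.

9 5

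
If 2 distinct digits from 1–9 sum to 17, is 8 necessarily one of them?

The only way to make 17 from 2 distinct digits is {8,9}, which contains 8.

Yes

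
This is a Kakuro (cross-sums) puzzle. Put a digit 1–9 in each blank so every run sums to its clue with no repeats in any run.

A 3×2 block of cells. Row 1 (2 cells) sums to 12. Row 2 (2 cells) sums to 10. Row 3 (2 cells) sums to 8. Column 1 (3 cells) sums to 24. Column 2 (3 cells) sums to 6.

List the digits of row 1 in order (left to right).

9 3

24 in 3 cells must be {7,8,9}; 6 in 3 cells must be {1,2,3}.
The 12 across and the 6 down share only 3, so (1,2) = 3.
The 8 across and the 24 down share only 7, so (3,1) = 7.
(3,2) = 8 − 7 = 1 completes the 8 across.
(1,1) = 12 − 3 = 9 completes the 12 across.
(2,1) = 24 − 16 = 8 completes the 24 down.
(2,2) = 10 − 8 = 2 completes the 10 across.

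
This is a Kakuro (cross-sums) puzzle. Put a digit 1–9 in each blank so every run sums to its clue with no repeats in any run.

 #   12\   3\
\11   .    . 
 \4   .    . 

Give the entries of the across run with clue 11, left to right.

9, 2

4 in 2 cells must be {1,3}; 3 in 2 cells must be {1,2}.
The 11 across and the 3 down share only 2, so R1C2 = 2.
The 4 across and the 12 down share only 3, so R2C1 = 3.
R2C2 = 4 − 3 = 1 completes the 4 across.
R1C1 = 11 − 2 = 9 completes the 11 across.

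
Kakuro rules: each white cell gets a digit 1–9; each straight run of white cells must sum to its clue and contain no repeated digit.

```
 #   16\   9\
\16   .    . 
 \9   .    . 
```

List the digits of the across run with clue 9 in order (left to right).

7 2

16 in 2 cells must be {7,9}.
The 16 across and the 9 down share only 7, so R1C2 = 7.
The 9 across and the 16 down share only 7, so R2C1 = 7.
R2C2 = 9 − 7 = 2 completes the 9 across.
R1C1 = 16 − 7 = 9 completes the 16 across.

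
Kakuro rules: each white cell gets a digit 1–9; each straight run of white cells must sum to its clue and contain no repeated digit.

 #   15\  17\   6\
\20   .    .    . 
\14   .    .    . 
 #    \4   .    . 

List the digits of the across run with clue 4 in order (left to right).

3, 1

4 in 2 cells must be {1,3}; 6 in 3 cells must be {1,2,3}.
Only 3 fits R1C3 under both its across sum 20 and down sum 6.
Given what's placed, R3C3 must be 1 to fit the 4 across and 6 down.
R2C3 = 6 − 4 = 2 completes the 6 down.
R3C2 = 4 − 1 = 3 completes the 4 across.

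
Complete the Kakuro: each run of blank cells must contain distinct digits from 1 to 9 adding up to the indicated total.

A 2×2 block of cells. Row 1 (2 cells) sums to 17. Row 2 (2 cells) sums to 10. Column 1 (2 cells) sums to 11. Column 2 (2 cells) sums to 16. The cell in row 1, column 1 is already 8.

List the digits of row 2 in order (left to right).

3 7

17 in 2 cells must be {8,9}; 16 in 2 cells must be {7,9}.
(1,2) = 17 − 8 = 9 completes the 17 across.
(2,1) = 11 − 8 = 3 completes the 11 down.
(2,2) = 10 − 3 = 7 completes the 10 across.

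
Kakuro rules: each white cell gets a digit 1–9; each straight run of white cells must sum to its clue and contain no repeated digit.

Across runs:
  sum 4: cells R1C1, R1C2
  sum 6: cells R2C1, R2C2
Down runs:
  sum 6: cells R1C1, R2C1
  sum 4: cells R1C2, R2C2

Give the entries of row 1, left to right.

4 in 2 cells must be {1,3}.
The 4 across and the 6 down share only 1, so R1C1 = 1.
R1C2 = 4 − 1 = 3 completes the 4 across.
R2C1 = 6 − 1 = 5 completes the 6 down.
R2C2 = 6 − 5 = 1 completes the 6 across.

1 3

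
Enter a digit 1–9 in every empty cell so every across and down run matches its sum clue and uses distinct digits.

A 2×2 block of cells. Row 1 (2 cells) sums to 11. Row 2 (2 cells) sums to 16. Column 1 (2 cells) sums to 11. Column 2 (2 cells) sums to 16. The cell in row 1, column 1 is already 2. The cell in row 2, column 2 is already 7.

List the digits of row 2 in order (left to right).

16 in 2 cells must be {7,9}.
(1,2) = 11 − 2 = 9 completes the 11 across.
(2,1) = 16 − 7 = 9 completes the 16 across.

9 7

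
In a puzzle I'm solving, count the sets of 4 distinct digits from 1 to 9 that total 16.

8

4 distinct digits from 1–9 sum between 10 and 30.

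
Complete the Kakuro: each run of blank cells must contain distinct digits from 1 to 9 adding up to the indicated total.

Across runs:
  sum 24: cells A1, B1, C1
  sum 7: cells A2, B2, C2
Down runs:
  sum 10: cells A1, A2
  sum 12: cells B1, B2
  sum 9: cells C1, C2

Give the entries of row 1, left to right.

9 8 7

24 in 3 cells must be {7,8,9}; 7 in 3 cells must be {1,2,4}.
The 7 across and the 12 down share only 4, so B2 = 4.
B1 = 12 − 4 = 8 completes the 12 down.
Given what's placed, C1 must be 7 to fit the 24 across and 9 down.
C2 = 9 − 7 = 2 completes the 9 down.
A1 = 24 − 15 = 9 completes the 24 across.
A2 = 7 − 6 = 1 completes the 7 across.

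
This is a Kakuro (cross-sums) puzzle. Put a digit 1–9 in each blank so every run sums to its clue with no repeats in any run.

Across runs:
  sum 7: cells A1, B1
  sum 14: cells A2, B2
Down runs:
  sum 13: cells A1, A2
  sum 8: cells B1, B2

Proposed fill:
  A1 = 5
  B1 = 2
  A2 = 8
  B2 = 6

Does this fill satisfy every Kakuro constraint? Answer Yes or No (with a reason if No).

Yes

Across: 5+2=7; 8+6=14. Down: 5+8=13; 2+6=8. No digit repeats within any run.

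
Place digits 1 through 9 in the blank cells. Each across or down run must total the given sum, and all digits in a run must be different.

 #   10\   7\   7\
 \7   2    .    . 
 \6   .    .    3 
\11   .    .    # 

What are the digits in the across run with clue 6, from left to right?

7 in 3 cells must be {1,2,4}; 6 in 3 cells must be {1,2,3}.
R1C3 = 7 − 3 = 4 completes the 7 down.
Given what's placed, R2C1 must be 1 to fit the 6 across and 10 down.
R2C2 = 6 − 4 = 2 completes the 6 across.
R3C1 = 10 − 3 = 7 completes the 10 down.
R3C2 = 11 − 7 = 4 completes the 11 across.
R1C2 = 7 − 6 = 1 completes the 7 across.

1, 2, 3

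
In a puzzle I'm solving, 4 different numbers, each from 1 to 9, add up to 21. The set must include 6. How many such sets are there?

5

4 distinct digits from 1–9 sum between 10 and 30.
Keeping only sets containing 6.
Enumerating: {1,5,6,9}, {2,4,6,9}, {2,5,6,8}, {3,4,6,8}, {3,5,6,7}.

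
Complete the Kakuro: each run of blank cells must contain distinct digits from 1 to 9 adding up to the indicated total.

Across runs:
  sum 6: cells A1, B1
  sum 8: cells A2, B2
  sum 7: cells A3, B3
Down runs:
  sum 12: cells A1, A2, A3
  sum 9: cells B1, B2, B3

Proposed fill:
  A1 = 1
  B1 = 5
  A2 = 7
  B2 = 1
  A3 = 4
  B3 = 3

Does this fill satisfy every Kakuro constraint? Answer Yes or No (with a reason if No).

Yes

Across: 1+5=6; 7+1=8; 4+3=7. Down: 1+7+4=12; 5+1+3=9. No digit repeats within any run.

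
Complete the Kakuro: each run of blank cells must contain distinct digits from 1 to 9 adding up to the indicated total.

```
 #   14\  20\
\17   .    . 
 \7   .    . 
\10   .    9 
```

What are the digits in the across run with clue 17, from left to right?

17 in 2 cells must be {8,9}.
R1C2 = 8: the only remaining digit allowed by both the 17 across and the 20 down.
R2C2 = 20 − 17 = 3 completes the 20 down.
R3C1 = 10 − 9 = 1 completes the 10 across.
R1C1 = 17 − 8 = 9 completes the 17 across.
R2C1 = 7 − 3 = 4 completes the 7 across.

9 8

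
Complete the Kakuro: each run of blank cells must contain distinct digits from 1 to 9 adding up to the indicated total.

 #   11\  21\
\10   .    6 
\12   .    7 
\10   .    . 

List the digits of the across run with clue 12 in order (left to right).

5, 7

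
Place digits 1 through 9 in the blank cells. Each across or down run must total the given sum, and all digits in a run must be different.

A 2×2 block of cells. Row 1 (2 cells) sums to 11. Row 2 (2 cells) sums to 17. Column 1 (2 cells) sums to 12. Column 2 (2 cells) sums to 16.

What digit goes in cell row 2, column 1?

8

17 in 2 cells must be {8,9}; 16 in 2 cells must be {7,9}.
The 17 across and the 16 down share only 9, so (2,2) = 9.
(1,2) = 16 − 9 = 7 completes the 16 down.
(2,1) = 17 − 9 = 8 completes the 17 across.
(1,1) = 11 − 7 = 4 completes the 11 across.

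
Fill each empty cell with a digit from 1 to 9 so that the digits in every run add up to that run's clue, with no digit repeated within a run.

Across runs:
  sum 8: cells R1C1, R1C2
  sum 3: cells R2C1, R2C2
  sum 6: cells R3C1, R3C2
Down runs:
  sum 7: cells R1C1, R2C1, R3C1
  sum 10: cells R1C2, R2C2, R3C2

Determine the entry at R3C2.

3 in 2 cells must be {1,2}; 7 in 3 cells must be {1,2,4}.
Nothing is forced directly, so branch on R1C1, whose candidates are 1 or 2. If R1C1 = 2: that forces R1C2 = 6, R2C1 = 1, after which R2C2 would have to be in {2} for the 3 across but in {1,3} for the 10 down — contradiction. So R1C1 = 1.
R1C2 = 8 − 1 = 7 completes the 8 across.
Given what's placed, R2C1 must be 2 to fit the 3 across and 7 down.
R2C2 = 3 − 2 = 1 completes the 3 across.
R3C1 = 7 − 3 = 4 completes the 7 down.
R3C2 = 6 − 4 = 2 completes the 6 across.

2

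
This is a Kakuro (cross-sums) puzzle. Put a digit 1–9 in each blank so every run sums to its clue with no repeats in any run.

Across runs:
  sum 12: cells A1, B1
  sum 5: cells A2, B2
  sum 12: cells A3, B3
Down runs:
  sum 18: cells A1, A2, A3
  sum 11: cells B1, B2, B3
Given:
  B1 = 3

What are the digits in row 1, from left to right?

9 3

A1 = 12 − 3 = 9 completes the 12 across.
B3 = 7: the only remaining digit allowed by both the 12 across and the 11 down.
B2 = 11 − 10 = 1 completes the 11 down.
A3 = 12 − 7 = 5 completes the 12 across.
A2 = 5 − 1 = 4 completes the 5 across.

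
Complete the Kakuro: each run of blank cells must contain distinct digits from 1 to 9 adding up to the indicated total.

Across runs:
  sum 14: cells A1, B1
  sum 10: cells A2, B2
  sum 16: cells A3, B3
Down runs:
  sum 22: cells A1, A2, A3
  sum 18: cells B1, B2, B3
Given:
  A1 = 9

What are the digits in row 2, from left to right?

16 in 2 cells must be {7,9}.
B1 = 14 − 9 = 5 completes the 14 across.
Given what's placed, A3 must be 7 to fit the 16 across and 22 down.
B3 = 16 − 7 = 9 completes the 16 across.
A2 = 22 − 16 = 6 completes the 22 down.
B2 = 10 − 6 = 4 completes the 10 across.

6 4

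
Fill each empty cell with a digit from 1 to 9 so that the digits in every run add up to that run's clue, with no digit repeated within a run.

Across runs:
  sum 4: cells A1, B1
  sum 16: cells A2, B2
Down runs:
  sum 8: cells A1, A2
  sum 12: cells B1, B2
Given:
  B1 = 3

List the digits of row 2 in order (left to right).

7 9

4 in 2 cells must be {1,3}; 16 in 2 cells must be {7,9}.
A1 = 4 − 3 = 1 completes the 4 across.
A2 = 8 − 1 = 7 completes the 8 down.
B2 = 16 − 7 = 9 completes the 16 across.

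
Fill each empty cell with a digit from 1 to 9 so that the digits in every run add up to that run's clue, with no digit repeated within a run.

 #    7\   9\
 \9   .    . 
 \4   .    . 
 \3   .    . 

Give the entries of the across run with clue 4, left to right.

4 in 2 cells must be {1,3}; 3 in 2 cells must be {1,2}; 7 in 3 cells must be {1,2,4}.
The 4 across and the 7 down share only 1, so R2C1 = 1.
R2C2 = 4 − 1 = 3 completes the 4 across.
Given what's placed, R3C1 must be 2 to fit the 3 across and 7 down.
R3C2 = 3 − 2 = 1 completes the 3 across.
R1C1 = 7 − 3 = 4 completes the 7 down.
R1C2 = 9 − 4 = 5 completes the 9 across.

1, 3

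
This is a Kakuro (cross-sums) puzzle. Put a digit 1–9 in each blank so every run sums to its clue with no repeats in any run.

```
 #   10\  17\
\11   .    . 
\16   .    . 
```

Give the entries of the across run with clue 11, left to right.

16 in 2 cells must be {7,9}; 17 in 2 cells must be {8,9}.
The 16 across and the 17 down share only 9, so R2C2 = 9.
R1C2 = 17 − 9 = 8 completes the 17 down.
R2C1 = 16 − 9 = 7 completes the 16 across.
R1C1 = 11 − 8 = 3 completes the 11 across.

3 8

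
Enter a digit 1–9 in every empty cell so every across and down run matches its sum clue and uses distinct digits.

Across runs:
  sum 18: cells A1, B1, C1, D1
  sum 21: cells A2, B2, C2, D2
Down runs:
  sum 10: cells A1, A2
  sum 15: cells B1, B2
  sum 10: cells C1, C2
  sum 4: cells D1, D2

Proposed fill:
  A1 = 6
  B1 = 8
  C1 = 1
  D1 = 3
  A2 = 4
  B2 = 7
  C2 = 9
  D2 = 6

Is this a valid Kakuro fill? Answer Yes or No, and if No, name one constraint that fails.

No — the down run D1–D2 sums to 9, not 4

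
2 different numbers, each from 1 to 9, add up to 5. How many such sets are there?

2 distinct digits from 1–9 sum between 3 and 17.
Enumerating: {1,4}, {2,3}.

2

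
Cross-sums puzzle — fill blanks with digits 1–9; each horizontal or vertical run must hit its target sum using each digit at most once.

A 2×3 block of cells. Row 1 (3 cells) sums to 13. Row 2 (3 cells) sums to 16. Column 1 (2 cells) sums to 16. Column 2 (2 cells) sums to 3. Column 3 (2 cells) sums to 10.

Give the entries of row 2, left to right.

16 in 2 cells must be {7,9}; 3 in 2 cells must be {1,2}.
Nothing is forced directly, so branch on (1,2), whose candidates are 1 or 2. If (1,2) = 1: that forces (2,2) = 2, (2,1) = 9, after which (2,3) would have to be in {5} for the 16 across but in {1,2,3,4,6,7,8,9} for the 10 down — contradiction. So (1,2) = 2.
Given what's placed, (1,1) must be 7 to fit the 13 across and 16 down.
(1,3) = 13 − 9 = 4 completes the 13 across.
(2,1) = 16 − 7 = 9 completes the 16 down.
(2,2) = 3 − 2 = 1 completes the 3 down.
(2,3) = 16 − 10 = 6 completes the 16 across.

9 1 6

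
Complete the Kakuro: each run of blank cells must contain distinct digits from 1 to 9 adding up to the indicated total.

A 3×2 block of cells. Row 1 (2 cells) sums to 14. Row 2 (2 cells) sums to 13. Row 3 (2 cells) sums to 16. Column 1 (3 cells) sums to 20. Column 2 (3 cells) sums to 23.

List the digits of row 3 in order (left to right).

16 in 2 cells must be {7,9}; 23 in 3 cells must be {6,8,9}.
The 16 across and the 23 down share only 9, so (3,2) = 9.
(3,1) = 16 − 9 = 7 completes the 16 across.
Nothing is forced directly, so branch on (1,2), whose candidates are 6 or 8. If (1,2) = 8: then (1,1) would have to be in {6} for the 14 across but in {4,5,8,9} for the 20 down — contradiction. So (1,2) = 6.
(1,1) = 14 − 6 = 8 completes the 14 across.
(2,1) = 20 − 15 = 5 completes the 20 down.
(2,2) = 13 − 5 = 8 completes the 13 across.

7, 9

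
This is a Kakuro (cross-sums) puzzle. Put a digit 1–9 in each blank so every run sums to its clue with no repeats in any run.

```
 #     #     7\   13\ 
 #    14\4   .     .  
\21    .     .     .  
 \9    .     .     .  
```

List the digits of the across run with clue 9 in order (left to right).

6 2 1

4 in 2 cells must be {1,3}; 7 in 3 cells must be {1,2,4}.
Only 1 fits R1C2 under both its across sum 4 and down sum 7.
R1C3 = 4 − 1 = 3 completes the 4 across.
Given what's placed, R2C2 must be 4 to fit the 21 across and 7 down.
R3C2 = 7 − 5 = 2 completes the 7 down.
R3C1 = 6: the only remaining digit allowed by both the 9 across and the 14 down.
R3C3 = 9 − 8 = 1 completes the 9 across.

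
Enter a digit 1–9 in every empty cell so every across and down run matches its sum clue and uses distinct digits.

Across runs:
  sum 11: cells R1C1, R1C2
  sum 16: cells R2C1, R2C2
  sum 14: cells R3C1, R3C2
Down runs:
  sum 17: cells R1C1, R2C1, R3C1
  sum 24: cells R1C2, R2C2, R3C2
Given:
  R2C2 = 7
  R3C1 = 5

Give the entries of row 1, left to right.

16 in 2 cells must be {7,9}; 24 in 3 cells must be {7,8,9}.
R2C1 = 16 − 7 = 9 completes the 16 across.
R3C2 = 14 − 5 = 9 completes the 14 across.
R1C1 = 17 − 14 = 3 completes the 17 down.
R1C2 = 11 − 3 = 8 completes the 11 across.

3 8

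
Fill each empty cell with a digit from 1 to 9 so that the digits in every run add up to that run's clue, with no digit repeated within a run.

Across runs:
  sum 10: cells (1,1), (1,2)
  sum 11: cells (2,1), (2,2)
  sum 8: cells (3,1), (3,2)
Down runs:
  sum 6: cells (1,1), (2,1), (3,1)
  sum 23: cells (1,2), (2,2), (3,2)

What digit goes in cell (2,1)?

3

6 in 3 cells must be {1,2,3}; 23 in 3 cells must be {6,8,9}.
The 8 across and the 23 down share only 6, so (3,2) = 6.
(3,1) = 8 − 6 = 2 completes the 8 across.
Given what's placed, (2,1) must be 3 to fit the 11 across and 6 down.
(2,2) = 11 − 3 = 8 completes the 11 across.
(1,1) = 6 − 5 = 1 completes the 6 down.
(1,2) = 10 − 1 = 9 completes the 10 across.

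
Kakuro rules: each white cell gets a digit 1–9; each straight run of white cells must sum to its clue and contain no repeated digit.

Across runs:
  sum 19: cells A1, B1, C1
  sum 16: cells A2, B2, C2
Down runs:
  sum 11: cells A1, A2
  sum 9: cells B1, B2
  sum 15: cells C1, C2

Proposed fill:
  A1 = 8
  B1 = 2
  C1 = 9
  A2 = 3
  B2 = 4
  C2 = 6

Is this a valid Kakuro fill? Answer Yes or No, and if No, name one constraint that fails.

No — the down run B1–B2 sums to 6, not 9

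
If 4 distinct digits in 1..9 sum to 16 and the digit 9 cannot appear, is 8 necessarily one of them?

No

Counterexample: {1,2,6,7} sums to 16 under that restriction without using 8.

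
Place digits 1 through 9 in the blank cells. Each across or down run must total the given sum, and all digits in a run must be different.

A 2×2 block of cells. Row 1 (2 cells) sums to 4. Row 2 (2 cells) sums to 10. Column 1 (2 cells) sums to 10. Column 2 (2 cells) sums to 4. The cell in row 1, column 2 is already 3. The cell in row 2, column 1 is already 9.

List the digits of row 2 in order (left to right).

4 in 2 cells must be {1,3}.
(1,1) = 4 − 3 = 1 completes the 4 across.
(2,2) = 10 − 9 = 1 completes the 10 across.

9 1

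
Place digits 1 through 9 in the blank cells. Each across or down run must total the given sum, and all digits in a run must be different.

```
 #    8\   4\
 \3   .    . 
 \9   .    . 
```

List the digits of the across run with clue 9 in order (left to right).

6 3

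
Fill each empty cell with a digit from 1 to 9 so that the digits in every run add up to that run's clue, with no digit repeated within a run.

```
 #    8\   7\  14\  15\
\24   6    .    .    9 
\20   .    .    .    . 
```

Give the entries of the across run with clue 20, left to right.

R2C1 = 8 − 6 = 2 completes the 8 down.
R2C4 = 15 − 9 = 6 completes the 15 down.
No cell is forced outright now. R1C3 can only be 5 or 8 (the digits allowed by both its 24 across and its 14 down). If R1C3 = 8: that forces R1C2 = 1, after which R2C2 would have to be in {3,4,5,7,8,9} for the 20 across but in {6} for the 7 down — contradiction. So R1C3 = 5.
R1C2 = 24 − 20 = 4 completes the 24 across.
R2C2 = 7 − 4 = 3 completes the 7 down.
R2C3 = 20 − 11 = 9 completes the 20 across.

2, 3, 9, 6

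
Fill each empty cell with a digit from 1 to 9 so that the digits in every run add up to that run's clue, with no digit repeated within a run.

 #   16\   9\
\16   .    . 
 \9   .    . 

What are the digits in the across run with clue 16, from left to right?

9 7

16 in 2 cells must be {7,9}.
The 16 across and the 9 down share only 7, so R1C2 = 7.
The 9 across and the 16 down share only 7, so R2C1 = 7.
R2C2 = 9 − 7 = 2 completes the 9 across.
R1C1 = 16 − 7 = 9 completes the 16 across.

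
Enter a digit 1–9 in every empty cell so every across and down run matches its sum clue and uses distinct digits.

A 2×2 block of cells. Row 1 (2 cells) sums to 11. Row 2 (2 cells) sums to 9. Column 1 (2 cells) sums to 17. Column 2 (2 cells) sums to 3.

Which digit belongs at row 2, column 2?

17 in 2 cells must be {8,9}; 3 in 2 cells must be {1,2}.
The 11 across and the 3 down share only 2, so (1,2) = 2.
The 9 across and the 17 down share only 8, so (2,1) = 8.
(2,2) = 9 − 8 = 1 completes the 9 across.
(1,1) = 11 − 2 = 9 completes the 11 across.

1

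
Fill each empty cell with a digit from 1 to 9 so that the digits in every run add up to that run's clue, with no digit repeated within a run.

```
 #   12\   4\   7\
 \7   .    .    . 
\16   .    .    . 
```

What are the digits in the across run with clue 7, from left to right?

4, 1, 2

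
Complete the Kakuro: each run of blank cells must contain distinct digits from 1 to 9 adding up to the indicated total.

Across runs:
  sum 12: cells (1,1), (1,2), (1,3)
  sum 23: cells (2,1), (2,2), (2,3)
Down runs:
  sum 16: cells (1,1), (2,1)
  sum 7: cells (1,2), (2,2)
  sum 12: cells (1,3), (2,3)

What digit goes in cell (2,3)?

8

23 in 3 cells must be {6,8,9}; 16 in 2 cells must be {7,9}.
The 23 across and the 16 down share only 9, so (2,1) = 9.
Given what's placed, (2,2) must be 6 to fit the 23 across and 7 down.
(2,3) = 23 − 15 = 8 completes the 23 across.
(1,1) = 16 − 9 = 7 completes the 16 down.
(1,2) = 7 − 6 = 1 completes the 7 down.
(1,3) = 12 − 8 = 4 completes the 12 across.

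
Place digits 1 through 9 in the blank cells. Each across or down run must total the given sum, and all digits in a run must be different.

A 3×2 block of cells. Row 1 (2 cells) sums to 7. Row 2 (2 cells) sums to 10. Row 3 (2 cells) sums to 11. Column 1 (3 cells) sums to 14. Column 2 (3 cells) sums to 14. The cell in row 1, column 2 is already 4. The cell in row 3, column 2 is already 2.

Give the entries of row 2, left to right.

(1,1) = 7 − 4 = 3 completes the 7 across.
(2,2) = 14 − 6 = 8 completes the 14 down.
(3,1) = 11 − 2 = 9 completes the 11 across.
(2,1) = 10 − 8 = 2 completes the 10 across.

2, 8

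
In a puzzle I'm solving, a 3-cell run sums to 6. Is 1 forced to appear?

The only way to make 6 from 3 distinct digits is {1,2,3}, which contains 1.

Yes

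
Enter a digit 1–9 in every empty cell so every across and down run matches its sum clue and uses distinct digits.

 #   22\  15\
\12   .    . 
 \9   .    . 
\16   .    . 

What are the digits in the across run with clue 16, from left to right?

16 in 2 cells must be {7,9}.
Nothing is forced directly, so branch on R3C2, whose candidates are 7 or 9. If R3C2 = 9: that forces R3C1 = 7, R1C1 = 9, after which R1C2 would have to be in {3} for the 12 across but in {1,2,4,5} for the 15 down — contradiction. So R3C2 = 7.
R3C1 = 16 − 7 = 9 completes the 16 across.
Nothing is forced directly, so branch on R1C2, whose candidates are 3 or 5. If R1C2 = 3: then R1C1 would have to be in {9} for the 12 across but in {5,6,7,8} for the 22 down — contradiction. So R1C2 = 5.
R1C1 = 12 − 5 = 7 completes the 12 across.
R2C1 = 22 − 16 = 6 completes the 22 down.
R2C2 = 9 − 6 = 3 completes the 9 across.

9, 7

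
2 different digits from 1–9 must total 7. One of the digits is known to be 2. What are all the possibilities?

{2,5}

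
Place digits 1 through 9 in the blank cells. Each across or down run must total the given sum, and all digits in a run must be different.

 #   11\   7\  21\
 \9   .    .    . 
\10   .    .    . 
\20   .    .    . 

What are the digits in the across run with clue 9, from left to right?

7 in 3 cells must be {1,2,4}.
Only 4 fits R3C2 under both its across sum 20 and down sum 7.
Given what's placed, R3C1 must be 7 to fit the 20 across and 11 down.
R3C3 = 20 − 11 = 9 completes the 20 across.
No cell is forced outright now. R1C1 can only be 1 or 3 (the digits allowed by both its 9 across and its 11 down). If R1C1 = 1: that forces R1C2 = 2, after which R1C3 would have to be in {6} for the 9 across but in {4,5,7,8} for the 21 down — contradiction. So R1C1 = 3.
R2C1 = 11 − 10 = 1 completes the 11 down.
Given what's placed, R2C2 must be 2 to fit the 10 across and 7 down.
R2C3 = 10 − 3 = 7 completes the 10 across.
R1C2 = 7 − 6 = 1 completes the 7 down.
R1C3 = 9 − 4 = 5 completes the 9 across.

3 1 5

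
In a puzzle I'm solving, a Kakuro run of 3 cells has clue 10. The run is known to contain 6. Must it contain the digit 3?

Yes

The only way to make 10 from 3 distinct digits under that restriction is {1,3,6}, which contains 3.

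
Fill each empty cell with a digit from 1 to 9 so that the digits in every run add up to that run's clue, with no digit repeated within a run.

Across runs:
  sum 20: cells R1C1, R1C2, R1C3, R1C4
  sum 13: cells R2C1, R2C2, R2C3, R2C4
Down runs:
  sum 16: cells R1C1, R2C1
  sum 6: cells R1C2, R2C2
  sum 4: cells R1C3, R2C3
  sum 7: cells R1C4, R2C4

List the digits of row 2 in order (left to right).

16 in 2 cells must be {7,9}; 4 in 2 cells must be {1,3}.
Only 7 fits R2C1 under both its across sum 13 and down sum 16.
R1C1 = 16 − 7 = 9 completes the 16 down.
Nothing is forced directly, so branch on R2C2, whose candidates are 1 or 2. If R2C2 = 1: that forces R1C2 = 5, after which R1C3 would have to be in {2,4} for the 20 across but in {1,3} for the 4 down — contradiction. So R2C2 = 2.
R1C2 = 6 − 2 = 4 completes the 6 down.
R1C3 = 1: the only remaining digit allowed by both the 20 across and the 4 down.
R1C4 = 20 − 14 = 6 completes the 20 across.
R2C3 = 4 − 1 = 3 completes the 4 down.
R2C4 = 13 − 12 = 1 completes the 13 across.

7 2 3 1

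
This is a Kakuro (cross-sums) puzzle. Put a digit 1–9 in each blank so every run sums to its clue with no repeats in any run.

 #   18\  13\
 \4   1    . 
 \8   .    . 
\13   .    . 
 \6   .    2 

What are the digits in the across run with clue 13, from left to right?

4 in 2 cells must be {1,3}.
R1C2 = 4 − 1 = 3 completes the 4 across.
Given what's placed, R3C2 must be 7 to fit the 13 across and 13 down.
R4C1 = 6 − 2 = 4 completes the 6 across.
R2C2 = 13 − 12 = 1 completes the 13 down.
R3C1 = 13 − 7 = 6 completes the 13 across.
R2C1 = 8 − 1 = 7 completes the 8 across.

6 7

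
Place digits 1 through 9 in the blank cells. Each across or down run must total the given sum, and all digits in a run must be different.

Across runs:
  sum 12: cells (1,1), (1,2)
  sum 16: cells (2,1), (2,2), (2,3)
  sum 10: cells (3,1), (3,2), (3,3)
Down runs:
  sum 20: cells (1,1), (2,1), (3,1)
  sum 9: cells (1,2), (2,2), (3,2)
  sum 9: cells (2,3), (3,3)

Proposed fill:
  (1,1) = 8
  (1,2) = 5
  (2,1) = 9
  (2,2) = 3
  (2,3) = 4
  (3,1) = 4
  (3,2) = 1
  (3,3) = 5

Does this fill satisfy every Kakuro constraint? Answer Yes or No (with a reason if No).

No — the down run (1,1)–(3,1) sums to 21, not 20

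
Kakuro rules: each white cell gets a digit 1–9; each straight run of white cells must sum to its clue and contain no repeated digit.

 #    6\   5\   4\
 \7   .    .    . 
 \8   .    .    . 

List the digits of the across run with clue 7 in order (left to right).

2, 4, 1

7 in 3 cells must be {1,2,4}; 4 in 2 cells must be {1,3}.
The 7 across and the 4 down share only 1, so R1C3 = 1.
R2C3 = 4 − 1 = 3 completes the 4 down.
Nothing is forced directly, so branch on R2C1, whose candidates are 1 or 4. If R2C1 = 1: then R1C1 would have to be in {2,4} for the 7 across but in {5} for the 6 down — contradiction. So R2C1 = 4.
R1C1 = 6 − 4 = 2 completes the 6 down.
R1C2 = 7 − 3 = 4 completes the 7 across.
R2C2 = 8 − 7 = 1 completes the 8 across.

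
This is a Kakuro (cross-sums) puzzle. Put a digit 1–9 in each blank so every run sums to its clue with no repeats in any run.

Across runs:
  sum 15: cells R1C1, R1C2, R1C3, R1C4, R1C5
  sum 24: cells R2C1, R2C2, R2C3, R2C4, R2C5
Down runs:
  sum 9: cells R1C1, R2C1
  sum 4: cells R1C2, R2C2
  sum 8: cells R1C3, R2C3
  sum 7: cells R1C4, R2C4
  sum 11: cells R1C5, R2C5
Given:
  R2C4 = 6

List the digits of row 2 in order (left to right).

5 1 3 6 9

15 in 5 cells must be {1,2,3,4,5}; 4 in 2 cells must be {1,3}.
R1C4 = 7 − 6 = 1 completes the 7 down.
Given what's placed, R1C2 must be 3 to fit the 15 across and 4 down.
R2C2 = 4 − 3 = 1 completes the 4 down.
No cell is forced outright now. R1C3 can only be 2 or 5 (the digits allowed by both its 15 across and its 8 down). If R1C3 = 2: then R2C3 would have to be in {2,3,4,5,7,8,9} for the 24 across but in {6} for the 8 down — contradiction. So R1C3 = 5.
R2C3 = 8 − 5 = 3 completes the 8 down.
Given what's placed, R2C1 must be 5 to fit the 24 across and 9 down.
R2C5 = 24 − 15 = 9 completes the 24 across.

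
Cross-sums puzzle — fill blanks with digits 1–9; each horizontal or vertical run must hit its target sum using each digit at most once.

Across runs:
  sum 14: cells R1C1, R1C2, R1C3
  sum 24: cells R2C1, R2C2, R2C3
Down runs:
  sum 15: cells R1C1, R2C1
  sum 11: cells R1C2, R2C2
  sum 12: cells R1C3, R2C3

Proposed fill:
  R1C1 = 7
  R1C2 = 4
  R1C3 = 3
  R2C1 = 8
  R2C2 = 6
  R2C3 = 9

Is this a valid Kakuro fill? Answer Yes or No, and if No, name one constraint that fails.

No — the down run R1C2–R2C2 sums to 10, not 11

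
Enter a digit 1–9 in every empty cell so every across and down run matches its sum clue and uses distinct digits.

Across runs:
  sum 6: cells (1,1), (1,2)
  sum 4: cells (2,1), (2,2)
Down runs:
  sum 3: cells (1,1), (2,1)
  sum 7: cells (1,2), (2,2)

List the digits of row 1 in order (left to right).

4 in 2 cells must be {1,3}; 3 in 2 cells must be {1,2}.
The 4 across and the 3 down share only 1, so (2,1) = 1.
(2,2) = 4 − 1 = 3 completes the 4 across.
(1,1) = 3 − 1 = 2 completes the 3 down.
(1,2) = 6 − 2 = 4 completes the 6 across.

2 4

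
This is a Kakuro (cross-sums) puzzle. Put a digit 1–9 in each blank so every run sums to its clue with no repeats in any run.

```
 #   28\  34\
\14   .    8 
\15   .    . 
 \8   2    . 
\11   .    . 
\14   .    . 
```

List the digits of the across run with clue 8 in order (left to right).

34 in 5 cells must be {4,6,7,8,9}.
R1C1 = 14 − 8 = 6 completes the 14 across.
R3C2 = 8 − 2 = 6 completes the 8 across.

2, 6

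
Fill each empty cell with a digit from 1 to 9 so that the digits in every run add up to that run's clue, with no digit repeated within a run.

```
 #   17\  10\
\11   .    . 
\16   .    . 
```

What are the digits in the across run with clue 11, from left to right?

8, 3

16 in 2 cells must be {7,9}; 17 in 2 cells must be {8,9}.
The 16 across and the 17 down share only 9, so R2C1 = 9.
R2C2 = 16 − 9 = 7 completes the 16 across.
R1C1 = 17 − 9 = 8 completes the 17 down.
R1C2 = 11 − 8 = 3 completes the 11 across.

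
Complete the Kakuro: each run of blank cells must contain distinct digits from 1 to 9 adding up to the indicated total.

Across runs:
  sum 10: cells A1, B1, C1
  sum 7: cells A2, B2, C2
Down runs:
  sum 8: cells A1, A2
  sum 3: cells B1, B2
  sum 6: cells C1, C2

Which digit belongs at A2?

7 in 3 cells must be {1,2,4}; 3 in 2 cells must be {1,2}.
Nothing is forced directly, so branch on A2, whose candidates are 1 or 2. If A2 = 2: that forces A1 = 6, B1 = 1, after which C1 would have to be in {3} for the 10 across but in {1,2,4,5} for the 6 down — contradiction. So A2 = 1.
A1 = 8 − 1 = 7 completes the 8 down.
Given what's placed, B2 must be 2 to fit the 7 across and 3 down.
C2 = 7 − 3 = 4 completes the 7 across.
B1 = 3 − 2 = 1 completes the 3 down.
C1 = 10 − 8 = 2 completes the 10 across.

1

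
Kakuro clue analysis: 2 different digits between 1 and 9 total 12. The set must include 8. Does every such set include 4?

Yes

The only way to make 12 from 2 distinct digits under that restriction is {4,8}, which contains 4.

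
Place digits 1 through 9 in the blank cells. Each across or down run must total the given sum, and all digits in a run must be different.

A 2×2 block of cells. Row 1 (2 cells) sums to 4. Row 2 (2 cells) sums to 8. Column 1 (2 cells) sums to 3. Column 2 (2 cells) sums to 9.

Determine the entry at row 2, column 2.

6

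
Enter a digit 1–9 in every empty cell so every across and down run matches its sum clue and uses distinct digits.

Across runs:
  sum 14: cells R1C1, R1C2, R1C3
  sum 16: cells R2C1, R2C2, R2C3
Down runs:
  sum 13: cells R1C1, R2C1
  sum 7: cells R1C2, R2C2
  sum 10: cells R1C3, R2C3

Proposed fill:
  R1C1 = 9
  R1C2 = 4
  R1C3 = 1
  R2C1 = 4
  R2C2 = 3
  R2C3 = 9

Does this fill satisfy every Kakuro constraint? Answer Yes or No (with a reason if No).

Yes

Across: 9+4+1=14; 4+3+9=16. Down: 9+4=13; 4+3=7; 1+9=10. No digit repeats within any run.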